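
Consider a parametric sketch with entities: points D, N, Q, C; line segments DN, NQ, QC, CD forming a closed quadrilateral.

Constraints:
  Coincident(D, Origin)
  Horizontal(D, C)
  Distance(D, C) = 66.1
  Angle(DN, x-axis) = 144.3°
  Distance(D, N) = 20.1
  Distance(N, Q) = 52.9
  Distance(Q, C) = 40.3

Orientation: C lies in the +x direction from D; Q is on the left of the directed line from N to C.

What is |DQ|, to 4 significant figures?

43.06

Checks: |NQ| = 52.90 ✓; |QC| = 40.30 ✓.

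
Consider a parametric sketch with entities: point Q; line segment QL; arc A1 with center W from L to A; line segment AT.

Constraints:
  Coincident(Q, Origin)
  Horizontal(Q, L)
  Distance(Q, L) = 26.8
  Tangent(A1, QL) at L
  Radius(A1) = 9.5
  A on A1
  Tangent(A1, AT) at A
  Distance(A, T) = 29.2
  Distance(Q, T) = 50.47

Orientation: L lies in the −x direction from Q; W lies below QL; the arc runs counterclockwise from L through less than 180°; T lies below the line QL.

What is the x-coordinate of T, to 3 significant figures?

-30.9

Checks: ∠(WL, LQ) = 90.00° ✓; |WL| = 9.500 ✓; |WA| = 9.500 ✓; ∠(WA, AT) = 90.00° ✓; |AT| = 29.20 ✓; |QT| = 50.47 ✓.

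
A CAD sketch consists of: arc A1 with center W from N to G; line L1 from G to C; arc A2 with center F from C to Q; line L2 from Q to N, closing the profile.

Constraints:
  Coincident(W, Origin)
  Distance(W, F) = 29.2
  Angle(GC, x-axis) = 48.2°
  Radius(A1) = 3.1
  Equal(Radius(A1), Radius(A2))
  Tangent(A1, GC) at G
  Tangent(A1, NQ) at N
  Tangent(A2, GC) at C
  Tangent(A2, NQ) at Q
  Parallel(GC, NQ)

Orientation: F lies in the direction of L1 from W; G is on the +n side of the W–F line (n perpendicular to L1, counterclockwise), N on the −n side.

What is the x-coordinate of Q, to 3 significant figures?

21.8

The slot axis is L1's direction at 48.2°, so u = (cos 48.2°, sin 48.2°) = (0.667, 0.745) and n = (−sin 48.2°, cos 48.2°) = (-0.745, 0.667). W is at the origin and F lies 29.2 along u from W, so F = 29.2·u = (19.5, 21.8). Tangency of A1 to both parallel lines with radius 3.1 puts G and N at W ± 3.1·n: G = (-2.31, 2.07), N = (2.31, -2.07). Equal radii place C and Q the same way about F: C = F + 3.1·n = (17.2, 23.8), Q = F − 3.1·n = (21.8, 19.7). So Q.x = 21.8.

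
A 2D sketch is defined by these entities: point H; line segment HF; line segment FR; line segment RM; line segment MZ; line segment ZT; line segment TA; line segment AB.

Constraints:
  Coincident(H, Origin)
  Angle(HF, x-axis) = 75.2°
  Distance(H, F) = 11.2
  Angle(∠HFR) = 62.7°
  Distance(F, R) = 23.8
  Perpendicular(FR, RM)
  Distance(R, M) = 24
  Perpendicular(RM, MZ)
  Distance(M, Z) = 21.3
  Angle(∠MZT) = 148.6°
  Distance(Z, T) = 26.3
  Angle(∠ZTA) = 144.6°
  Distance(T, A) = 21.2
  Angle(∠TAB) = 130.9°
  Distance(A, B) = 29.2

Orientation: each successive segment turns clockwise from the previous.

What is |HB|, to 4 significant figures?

49.90

H is at the origin; HF runs at 75.2° with length 11.2, so F = (2.861, 10.83). ∠HFR = 62.7° gives FR at -42.10° from the x-axis; with |FR| = 23.8, R = (20.52, -5.128). FR is perpendicular to RM, so RM runs at -132.1°; with |RM| = 24.0, M = (4.430, -22.94). The perpendicularity gives MZ at right angles to RM, so MZ runs at 137.9°; with |MZ| = 21.3, Z = (-11.37, -8.655). ∠MZT = 148.6° gives ZT at 106.5° from the x-axis; with |ZT| = 26.3, T = (-18.84, 16.56). ∠ZTA = 144.6° gives TA at 71.10° from the x-axis; with |TA| = 21.2, A = (-11.98, 36.62). ∠TAB = 130.9° gives AB at 22.00° from the x-axis; with |AB| = 29.2, B = (15.10, 47.56). Then |HB| = |B − H| = 49.90.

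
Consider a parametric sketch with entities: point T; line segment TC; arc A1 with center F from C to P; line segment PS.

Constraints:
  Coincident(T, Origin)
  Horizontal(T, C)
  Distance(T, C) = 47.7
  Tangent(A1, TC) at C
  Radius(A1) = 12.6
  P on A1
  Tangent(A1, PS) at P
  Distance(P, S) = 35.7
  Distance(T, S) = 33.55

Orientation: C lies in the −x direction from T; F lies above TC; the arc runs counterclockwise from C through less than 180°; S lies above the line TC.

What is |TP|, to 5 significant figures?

38.637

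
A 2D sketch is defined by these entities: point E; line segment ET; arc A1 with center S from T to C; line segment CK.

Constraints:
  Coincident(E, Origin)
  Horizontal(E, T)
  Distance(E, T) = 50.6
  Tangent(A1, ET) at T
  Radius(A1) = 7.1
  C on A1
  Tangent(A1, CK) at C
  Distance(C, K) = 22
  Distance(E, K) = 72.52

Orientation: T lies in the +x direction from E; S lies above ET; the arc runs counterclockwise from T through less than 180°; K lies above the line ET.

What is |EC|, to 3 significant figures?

56.3

E is at the origin; ET is horizontal with |ET| = 50.6 and T on the +x side, so T = (50.6, 0.00). A1 meets ET tangentially, so ST is at right angles to ET, so S = T + (0, 7.1) = (50.6, 7.10). Since SC ⟂ CK (tangency), |SK| = √(7.1² + 22.0²) = 23.1 regardless of where C sits on A1. So K lies on both circle(E, 72.52) and circle(S, 23.1); the above-ET intersection is K = (69.7, 20.2). C is the foot of the tangent from K: C = (56.2, 2.77).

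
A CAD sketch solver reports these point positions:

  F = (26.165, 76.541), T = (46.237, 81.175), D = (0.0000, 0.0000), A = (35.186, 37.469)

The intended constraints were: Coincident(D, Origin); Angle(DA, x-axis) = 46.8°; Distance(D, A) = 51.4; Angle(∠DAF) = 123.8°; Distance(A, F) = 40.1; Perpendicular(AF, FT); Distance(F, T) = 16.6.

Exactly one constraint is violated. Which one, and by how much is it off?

Distance(F, T) = 16.6 — off by 4.00.

D = (0.00, 0.00) ✓; DA at 46.80° ✓; |DA| = 51.40 ✓; ∠DAF = 123.8° ✓; |AF| = 40.10 ✓; ∠(AF, FT) = 90.00° ✓; |FT| = 20.60 ✗.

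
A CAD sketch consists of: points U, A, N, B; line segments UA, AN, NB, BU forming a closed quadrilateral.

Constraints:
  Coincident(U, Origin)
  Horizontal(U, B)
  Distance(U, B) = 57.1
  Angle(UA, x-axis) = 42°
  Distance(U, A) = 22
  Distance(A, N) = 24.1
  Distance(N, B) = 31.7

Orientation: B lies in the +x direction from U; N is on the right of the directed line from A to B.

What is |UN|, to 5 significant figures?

27.226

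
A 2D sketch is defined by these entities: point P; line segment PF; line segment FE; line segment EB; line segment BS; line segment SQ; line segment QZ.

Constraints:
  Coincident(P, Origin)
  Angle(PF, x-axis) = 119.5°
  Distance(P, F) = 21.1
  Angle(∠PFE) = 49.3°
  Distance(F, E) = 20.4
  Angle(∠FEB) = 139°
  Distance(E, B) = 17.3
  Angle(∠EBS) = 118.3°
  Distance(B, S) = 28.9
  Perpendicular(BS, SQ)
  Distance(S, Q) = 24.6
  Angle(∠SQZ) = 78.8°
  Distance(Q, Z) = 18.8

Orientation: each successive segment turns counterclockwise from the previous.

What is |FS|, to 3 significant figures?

47.9

P is at the origin; PF runs at 119.5° with length 21.1, so F = (-10.4, 18.4). ∠PFE = 49.3° gives FE at -110° from the x-axis; with |FE| = 20.4, E = (-17.3, -0.829). ∠FEB = 139.0° gives EB at -68.8° from the x-axis; with |EB| = 17.3, B = (-11.0, -17.0). ∠EBS = 118.3° gives BS at -7.10° from the x-axis; with |BS| = 28.9, S = (17.6, -20.5). Then |FS| = |S − F| = 47.9.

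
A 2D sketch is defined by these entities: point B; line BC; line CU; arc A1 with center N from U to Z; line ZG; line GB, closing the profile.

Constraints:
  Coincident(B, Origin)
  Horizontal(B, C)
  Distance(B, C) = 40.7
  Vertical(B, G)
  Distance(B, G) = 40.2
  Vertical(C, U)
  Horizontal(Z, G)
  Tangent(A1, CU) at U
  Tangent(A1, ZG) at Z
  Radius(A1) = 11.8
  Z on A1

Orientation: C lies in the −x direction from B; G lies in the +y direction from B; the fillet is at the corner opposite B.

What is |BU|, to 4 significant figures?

49.63

B is at the origin; BC is horizontal with |BC| = 40.7 and C on the −x side, so C = (-40.70, 0.000). B and G share the same x with |BG| = 40.2 and G on the +y side, so G = (0.000, 40.20). The virtual corner opposite B is at (-40.70, 40.20). Tangency of A1 to CU means the radius NU is perpendicular to CU and tangency of A1 to ZG means the radius NZ is perpendicular to ZG, with radius 11.8, so the center N sits 11.8 in from both sides at N = (-28.90, 28.40). That places the tangent points at U = (-40.70, 28.40) on CU and Z = (-28.90, 40.20) on ZG. Then |BU| = |U − B| = 49.63.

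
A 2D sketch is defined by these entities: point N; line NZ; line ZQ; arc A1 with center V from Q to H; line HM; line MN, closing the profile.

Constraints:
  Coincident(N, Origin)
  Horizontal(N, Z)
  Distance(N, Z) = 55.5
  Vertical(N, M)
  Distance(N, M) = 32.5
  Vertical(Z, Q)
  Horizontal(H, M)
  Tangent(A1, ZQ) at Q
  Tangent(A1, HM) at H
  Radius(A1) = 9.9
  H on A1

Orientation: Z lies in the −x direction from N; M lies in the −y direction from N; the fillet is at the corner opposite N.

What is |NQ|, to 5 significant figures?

59.925

N is at the origin; N and Z share the same y with |NZ| = 55.5 and Z on the −x side, so Z = (-55.500, 0.0000). N and M share the same x with |NM| = 32.5 and M on the −y side, so M = (0.0000, -32.500). The virtual corner opposite N is at (-55.500, -32.500). The tangent condition forces VQ to be normal to ZQ and tangency of A1 to HM means the radius VH is perpendicular to HM, with radius 9.9, so the center V sits 9.9 in from both sides at V = (-45.600, -22.600). That places the tangent points at Q = (-55.500, -22.600) on ZQ and H = (-45.600, -32.500) on HM. Then |NQ| = |Q − N| = 59.925.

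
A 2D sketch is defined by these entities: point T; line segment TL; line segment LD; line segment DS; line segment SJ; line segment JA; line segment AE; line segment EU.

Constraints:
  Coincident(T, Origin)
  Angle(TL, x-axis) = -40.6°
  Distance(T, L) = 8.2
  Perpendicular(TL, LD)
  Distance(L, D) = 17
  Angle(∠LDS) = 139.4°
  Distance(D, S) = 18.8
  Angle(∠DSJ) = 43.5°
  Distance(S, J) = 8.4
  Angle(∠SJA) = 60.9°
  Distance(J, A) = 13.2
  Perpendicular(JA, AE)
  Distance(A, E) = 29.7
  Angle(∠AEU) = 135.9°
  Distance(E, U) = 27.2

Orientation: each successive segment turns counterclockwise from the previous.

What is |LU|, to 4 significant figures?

75.68

JA ⟂ AE, so AE runs at 75.60°; with |AE| = 29.7, E = (31.68, 45.76). ∠AEU = 135.9° gives EU at 119.7° from the x-axis; with |EU| = 27.2, U = (18.20, 69.39). Then |LU| = |U − L| = 75.68.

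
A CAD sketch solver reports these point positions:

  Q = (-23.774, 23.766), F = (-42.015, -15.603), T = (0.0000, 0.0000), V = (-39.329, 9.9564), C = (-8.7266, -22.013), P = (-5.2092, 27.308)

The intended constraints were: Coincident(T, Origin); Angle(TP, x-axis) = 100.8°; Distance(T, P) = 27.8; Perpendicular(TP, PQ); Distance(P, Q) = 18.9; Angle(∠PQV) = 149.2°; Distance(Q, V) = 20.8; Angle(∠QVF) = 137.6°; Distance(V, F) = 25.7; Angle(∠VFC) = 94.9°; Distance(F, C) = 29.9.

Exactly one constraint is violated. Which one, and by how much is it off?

Distance(F, C) = 29.9 — off by 4.00.

T = (0.00, 0.00) ✓; TP at 100.8° ✓; |TP| = 27.80 ✓; ∠(TP, PQ) = 90.00° ✓; |PQ| = 18.90 ✓; ∠PQV = 149.2° ✓; |QV| = 20.80 ✓; ∠QVF = 137.6° ✓; |VF| = 25.70 ✓; ∠VFC = 94.90° ✓; |FC| = 33.90 ✗.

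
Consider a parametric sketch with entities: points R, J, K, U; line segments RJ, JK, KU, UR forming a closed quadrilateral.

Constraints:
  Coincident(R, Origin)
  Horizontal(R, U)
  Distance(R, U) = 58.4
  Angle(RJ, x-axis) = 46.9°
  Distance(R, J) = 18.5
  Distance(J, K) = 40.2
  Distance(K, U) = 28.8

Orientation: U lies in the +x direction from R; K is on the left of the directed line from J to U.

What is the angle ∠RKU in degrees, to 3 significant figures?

77.6°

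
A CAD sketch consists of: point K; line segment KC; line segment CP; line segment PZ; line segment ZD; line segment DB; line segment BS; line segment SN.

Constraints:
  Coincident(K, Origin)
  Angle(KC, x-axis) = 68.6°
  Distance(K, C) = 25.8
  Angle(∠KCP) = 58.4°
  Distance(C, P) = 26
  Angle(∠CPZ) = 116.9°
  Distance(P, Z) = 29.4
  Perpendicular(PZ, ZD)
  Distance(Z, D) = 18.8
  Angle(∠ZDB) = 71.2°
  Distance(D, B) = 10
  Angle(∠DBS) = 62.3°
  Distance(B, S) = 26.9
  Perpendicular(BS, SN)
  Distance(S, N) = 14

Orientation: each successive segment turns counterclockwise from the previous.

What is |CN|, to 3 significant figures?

62.9

∠DBS = 62.3° gives BS at -150° from the x-axis; with |BS| = 26.9, S = (-30.3, -17.5). BS is perpendicular to SN, so SN runs at -60.2°; with |SN| = 14.0, N = (-23.4, -29.7). Then |CN| = |N − C| = 62.9.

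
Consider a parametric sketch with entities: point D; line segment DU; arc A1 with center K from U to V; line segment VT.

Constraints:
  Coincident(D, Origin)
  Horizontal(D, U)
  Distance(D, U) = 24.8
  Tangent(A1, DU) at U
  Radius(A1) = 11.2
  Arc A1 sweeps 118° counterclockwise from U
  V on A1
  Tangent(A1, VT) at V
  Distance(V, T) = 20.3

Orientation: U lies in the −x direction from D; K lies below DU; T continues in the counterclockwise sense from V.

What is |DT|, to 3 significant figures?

42.6

D is at the origin; DU is horizontal with |DU| = 24.8 and U on the −x side, so U = (-24.8, 0.00). A1 meets DU tangentially, so KU is at right angles to DU, so K = U + (0, -11.2) = (-24.8, -11.2). On A1, U sits at bearing 90° from K; a 118° counterclockwise sweep puts V at bearing 208°, so V = K + 11.2·(cos 208°, sin 208°) = (-34.7, -16.5). A1 meets VT tangentially, so KV is at right angles to VT, so VT runs along (−sin 208°, cos 208°); with |VT| = 20.3, T = (-25.2, -34.4). Then |DT| = |T − D| = 42.6.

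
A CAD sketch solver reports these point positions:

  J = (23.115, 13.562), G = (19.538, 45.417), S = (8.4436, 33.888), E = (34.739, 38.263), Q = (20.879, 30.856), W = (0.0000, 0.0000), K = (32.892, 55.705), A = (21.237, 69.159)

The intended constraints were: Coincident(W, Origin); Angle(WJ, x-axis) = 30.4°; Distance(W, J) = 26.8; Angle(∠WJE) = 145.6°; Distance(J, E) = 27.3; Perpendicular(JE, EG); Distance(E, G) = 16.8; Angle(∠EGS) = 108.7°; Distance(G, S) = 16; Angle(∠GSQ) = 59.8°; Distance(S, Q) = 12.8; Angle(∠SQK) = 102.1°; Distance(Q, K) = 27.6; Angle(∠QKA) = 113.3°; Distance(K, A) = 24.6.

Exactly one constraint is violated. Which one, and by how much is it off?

Distance(K, A) = 24.6 — off by 6.80.

W = (0.00, 0.00) ✓; WJ at 30.40° ✓; |WJ| = 26.80 ✓; ∠WJE = 145.6° ✓; |JE| = 27.30 ✓; ∠(JE, EG) = 90.00° ✓; |EG| = 16.80 ✓; ∠EGS = 108.7° ✓; |GS| = 16.00 ✓; ∠GSQ = 59.80° ✓; |SQ| = 12.80 ✓; ∠SQK = 102.1° ✓; |QK| = 27.60 ✓; ∠QKA = 113.3° ✓; |KA| = 17.80 ✗.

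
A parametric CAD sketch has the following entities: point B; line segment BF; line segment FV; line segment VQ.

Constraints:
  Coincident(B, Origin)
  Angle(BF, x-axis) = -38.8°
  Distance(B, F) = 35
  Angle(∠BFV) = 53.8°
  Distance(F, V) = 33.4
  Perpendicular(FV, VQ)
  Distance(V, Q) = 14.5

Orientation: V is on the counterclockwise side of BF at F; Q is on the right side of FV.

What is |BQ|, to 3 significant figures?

44.6

∠BFV = 53.8°, so FV runs at -38.8° + (180° − 53.8°) = 87.4° from the x-axis; with |FV| = 33.4, V = F + 33.4·(cos 87.4°, sin 87.4°) = (28.8, 11.4). FV ⟂ VQ; with |VQ| = 14.5 on the right of FV, Q = V + 14.5·(0.999, -0.0454) = (43.3, 10.8). Then |BQ| = |Q − B| = 44.6.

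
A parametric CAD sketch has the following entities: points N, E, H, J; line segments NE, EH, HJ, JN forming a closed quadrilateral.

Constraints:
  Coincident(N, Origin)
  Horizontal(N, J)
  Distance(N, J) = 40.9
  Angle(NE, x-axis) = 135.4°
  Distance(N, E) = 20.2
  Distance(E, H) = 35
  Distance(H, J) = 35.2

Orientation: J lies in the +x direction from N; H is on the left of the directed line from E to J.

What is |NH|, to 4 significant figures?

32.50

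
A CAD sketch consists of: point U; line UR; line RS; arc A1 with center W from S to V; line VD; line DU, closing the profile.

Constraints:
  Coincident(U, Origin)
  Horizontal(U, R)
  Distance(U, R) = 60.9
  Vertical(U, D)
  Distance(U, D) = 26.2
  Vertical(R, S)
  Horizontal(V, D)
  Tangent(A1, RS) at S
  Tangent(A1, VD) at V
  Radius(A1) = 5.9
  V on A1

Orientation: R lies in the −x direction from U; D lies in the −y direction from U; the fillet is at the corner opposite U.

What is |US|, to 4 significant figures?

64.19

U is at the origin; UR is horizontal with |UR| = 60.9 and R on the −x side, so R = (-60.90, 0.000). UD is vertical with |UD| = 26.2 and D on the −y side, so D = (0.000, -26.20). The virtual corner opposite U is at (-60.90, -26.20). Tangency of A1 to RS means the radius WS is perpendicular to RS and tangency of A1 to VD means the radius WV is perpendicular to VD, with radius 5.9, so the center W sits 5.9 in from both sides at W = (-55.00, -20.30). That places the tangent points at S = (-60.90, -20.30) on RS and V = (-55.00, -26.20) on VD. Then |US| = |S − U| = 64.19.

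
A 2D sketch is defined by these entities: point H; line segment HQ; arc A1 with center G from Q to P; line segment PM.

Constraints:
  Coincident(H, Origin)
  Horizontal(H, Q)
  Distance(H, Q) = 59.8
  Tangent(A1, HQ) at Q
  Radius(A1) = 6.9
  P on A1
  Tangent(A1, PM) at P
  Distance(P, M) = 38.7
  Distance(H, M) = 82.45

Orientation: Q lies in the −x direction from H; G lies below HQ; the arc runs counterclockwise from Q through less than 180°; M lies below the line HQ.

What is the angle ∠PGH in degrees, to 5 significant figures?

169.98°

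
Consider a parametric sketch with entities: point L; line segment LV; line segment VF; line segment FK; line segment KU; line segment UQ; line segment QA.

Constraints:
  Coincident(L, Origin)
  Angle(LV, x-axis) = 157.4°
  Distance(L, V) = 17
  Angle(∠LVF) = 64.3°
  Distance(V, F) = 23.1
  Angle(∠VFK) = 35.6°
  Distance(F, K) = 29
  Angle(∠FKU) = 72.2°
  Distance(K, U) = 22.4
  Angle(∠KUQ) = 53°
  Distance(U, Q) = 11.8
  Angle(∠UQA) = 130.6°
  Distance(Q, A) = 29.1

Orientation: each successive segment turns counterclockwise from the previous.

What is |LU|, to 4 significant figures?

24.63

∠VFK = 35.6° gives FK at 57.50° from the x-axis; with |FK| = 29.0, K = (1.136, 7.925). ∠FKU = 72.2° gives KU at 165.3° from the x-axis; with |KU| = 22.4, U = (-20.53, 13.61). Then |LU| = |U − L| = 24.63.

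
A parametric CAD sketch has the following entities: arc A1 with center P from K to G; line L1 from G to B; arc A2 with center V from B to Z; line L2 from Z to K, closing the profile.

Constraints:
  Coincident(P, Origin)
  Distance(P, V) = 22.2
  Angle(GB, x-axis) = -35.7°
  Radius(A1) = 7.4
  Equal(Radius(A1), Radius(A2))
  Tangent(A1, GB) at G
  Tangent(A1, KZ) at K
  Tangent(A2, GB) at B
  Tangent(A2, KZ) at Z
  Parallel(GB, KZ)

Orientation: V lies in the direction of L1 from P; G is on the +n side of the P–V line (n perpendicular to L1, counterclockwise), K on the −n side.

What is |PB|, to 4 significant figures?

23.40

The slot axis is L1's direction at -35.7°, so u = (cos -35.7°, sin -35.7°) = (0.8121, -0.5835) and n = (−sin -35.7°, cos -35.7°) = (0.5835, 0.8121). P is at the origin and V lies 22.2 along u from P, so V = 22.2·u = (18.03, -12.95). Tangency of A1 to both parallel lines with radius 7.4 puts G and K at P ± 7.4·n: G = (4.318, 6.009), K = (-4.318, -6.009). Equal radii place B and Z the same way about V: B = V + 7.4·n = (22.35, -6.945), Z = V − 7.4·n = (13.71, -18.96). Then |PB| = |B − P| = 23.40.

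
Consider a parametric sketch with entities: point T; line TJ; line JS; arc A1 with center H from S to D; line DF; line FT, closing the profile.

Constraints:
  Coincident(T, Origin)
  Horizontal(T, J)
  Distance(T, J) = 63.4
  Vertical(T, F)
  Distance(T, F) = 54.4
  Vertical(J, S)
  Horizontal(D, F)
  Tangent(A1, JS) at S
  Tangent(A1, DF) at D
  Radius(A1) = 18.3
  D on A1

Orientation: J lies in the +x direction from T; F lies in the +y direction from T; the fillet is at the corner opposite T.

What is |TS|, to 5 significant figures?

72.957

The virtual corner opposite T is at (63.400, 54.400). A1 meets JS tangentially, so HS is at right angles to JS and since A1 is tangent to DF there, HD ⟂ DF, with radius 18.3, so the center H sits 18.3 in from both sides at H = (45.100, 36.100). That places the tangent points at S = (63.400, 36.100) on JS and D = (45.100, 54.400) on DF. Then |TS| = |S − T| = 72.957.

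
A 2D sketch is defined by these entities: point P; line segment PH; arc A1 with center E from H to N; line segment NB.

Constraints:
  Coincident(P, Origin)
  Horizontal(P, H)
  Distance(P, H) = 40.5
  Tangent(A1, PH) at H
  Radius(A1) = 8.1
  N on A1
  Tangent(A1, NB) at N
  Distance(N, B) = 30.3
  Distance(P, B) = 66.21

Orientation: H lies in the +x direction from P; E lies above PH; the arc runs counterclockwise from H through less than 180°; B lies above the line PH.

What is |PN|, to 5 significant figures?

48.719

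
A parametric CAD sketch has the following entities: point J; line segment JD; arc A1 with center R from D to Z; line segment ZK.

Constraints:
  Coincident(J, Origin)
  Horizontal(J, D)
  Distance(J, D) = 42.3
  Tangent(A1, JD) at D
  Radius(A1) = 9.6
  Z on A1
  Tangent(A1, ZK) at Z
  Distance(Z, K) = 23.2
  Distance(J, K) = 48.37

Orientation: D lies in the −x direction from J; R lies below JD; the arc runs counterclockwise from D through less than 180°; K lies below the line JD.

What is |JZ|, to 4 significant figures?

52.11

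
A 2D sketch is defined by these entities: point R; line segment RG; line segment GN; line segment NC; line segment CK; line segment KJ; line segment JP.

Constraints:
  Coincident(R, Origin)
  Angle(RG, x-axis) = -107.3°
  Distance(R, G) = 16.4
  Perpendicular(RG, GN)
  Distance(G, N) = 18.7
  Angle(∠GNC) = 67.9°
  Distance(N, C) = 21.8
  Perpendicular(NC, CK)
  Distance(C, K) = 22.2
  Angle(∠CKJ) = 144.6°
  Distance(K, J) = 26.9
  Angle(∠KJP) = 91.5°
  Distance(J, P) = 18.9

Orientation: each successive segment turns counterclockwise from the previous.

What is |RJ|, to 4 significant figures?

36.65

R is at the origin; RG runs at -107.3° with length 16.4, so G = (-4.877, -15.66). RG is perpendicular to GN, so GN runs at -17.30°; with |GN| = 18.7, N = (12.98, -21.22). ∠GNC = 67.9° gives NC at 94.80° from the x-axis; with |NC| = 21.8, C = (11.15, 0.5046). The perpendicularity gives CK at right angles to NC, so CK runs at -175.2°; with |CK| = 22.2, K = (-10.97, -1.353). ∠CKJ = 144.6° gives KJ at -139.8° from the x-axis; with |KJ| = 26.9, J = (-31.52, -18.72). Then |RJ| = |J − R| = 36.65.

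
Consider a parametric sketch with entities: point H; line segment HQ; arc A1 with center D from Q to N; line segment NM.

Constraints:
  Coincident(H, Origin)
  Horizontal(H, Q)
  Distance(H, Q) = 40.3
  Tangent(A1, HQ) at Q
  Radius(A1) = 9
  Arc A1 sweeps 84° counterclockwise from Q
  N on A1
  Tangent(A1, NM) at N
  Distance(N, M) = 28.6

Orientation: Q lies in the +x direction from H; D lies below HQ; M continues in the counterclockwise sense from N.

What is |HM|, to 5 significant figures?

46.225

On A1, Q sits at bearing 90° from D; an 84° counterclockwise sweep puts N at bearing 174°, so N = D + 9.0·(cos 174°, sin 174°) = (31.349, -8.0592). The tangent condition forces DN to be normal to NM, so NM runs along (−sin 174°, cos 174°); with |NM| = 28.6, M = (28.360, -36.503). Then |HM| = |M − H| = 46.225.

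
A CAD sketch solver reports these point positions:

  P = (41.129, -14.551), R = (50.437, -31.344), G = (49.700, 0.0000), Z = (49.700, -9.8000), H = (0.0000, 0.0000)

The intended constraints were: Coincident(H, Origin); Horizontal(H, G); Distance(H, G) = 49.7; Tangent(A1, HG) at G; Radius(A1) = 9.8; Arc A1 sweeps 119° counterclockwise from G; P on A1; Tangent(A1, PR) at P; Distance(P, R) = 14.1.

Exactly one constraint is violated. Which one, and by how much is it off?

Distance(P, R) = 14.1 — off by 5.10.

H = (0.00, 0.00) ✓; H.y = 0.00, G.y = 0.00 ✓; |HG| = 49.70 ✓; ∠(ZG, GH) = 90.00° ✓; |ZG| = 9.800 ✓; bearing(Z→P) − bearing(Z→G) = 119.0° ✓; |ZP| = 9.800 ✓; ∠(ZP, PR) = 90.00° ✓; |PR| = 19.20 ✗.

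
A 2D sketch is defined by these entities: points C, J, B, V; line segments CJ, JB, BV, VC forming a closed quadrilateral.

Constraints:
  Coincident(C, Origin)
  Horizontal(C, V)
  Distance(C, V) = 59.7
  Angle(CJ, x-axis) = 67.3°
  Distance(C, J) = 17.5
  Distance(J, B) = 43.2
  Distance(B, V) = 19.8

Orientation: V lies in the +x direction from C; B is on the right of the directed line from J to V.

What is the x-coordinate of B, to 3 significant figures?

42.0

Checks: |JB| = 43.20 ✓; |BV| = 19.80 ✓.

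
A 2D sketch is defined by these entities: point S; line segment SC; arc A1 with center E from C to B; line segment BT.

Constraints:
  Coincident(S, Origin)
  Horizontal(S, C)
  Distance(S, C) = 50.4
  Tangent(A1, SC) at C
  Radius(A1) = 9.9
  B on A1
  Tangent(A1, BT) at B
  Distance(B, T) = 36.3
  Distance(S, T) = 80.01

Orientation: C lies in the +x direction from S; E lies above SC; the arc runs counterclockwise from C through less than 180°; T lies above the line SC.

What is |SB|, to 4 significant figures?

60.65

Checks: ∠(EC, CS) = 90.00° ✓; |EB| = 9.900 ✓; ∠(EB, BT) = 90.00° ✓; |BT| = 36.30 ✓; |ST| = 80.01 ✓.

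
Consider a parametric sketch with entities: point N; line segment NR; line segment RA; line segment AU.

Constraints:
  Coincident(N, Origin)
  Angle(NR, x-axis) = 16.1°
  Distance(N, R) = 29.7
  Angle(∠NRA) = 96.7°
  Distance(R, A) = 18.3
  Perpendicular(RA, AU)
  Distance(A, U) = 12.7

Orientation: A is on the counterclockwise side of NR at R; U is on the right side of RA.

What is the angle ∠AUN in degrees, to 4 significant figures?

27.28°

N is at the origin; NR runs at 16.1° with length 29.7, so R = 29.7·(cos 16.1°, sin 16.1°) = (28.54, 8.236). ∠NRA = 96.7°, so RA runs at 16.1° + (180° − 96.7°) = 99.40° from the x-axis; with |RA| = 18.3, A = R + 18.3·(cos 99.40°, sin 99.40°) = (25.55, 26.29). RA is perpendicular to AU; with |AU| = 12.7 on the right of RA, U = A + 12.7·(0.9866, 0.1633) = (38.08, 28.36). Then cos ∠AUN = UA·UN / (|UA||UN|), giving 27.28°.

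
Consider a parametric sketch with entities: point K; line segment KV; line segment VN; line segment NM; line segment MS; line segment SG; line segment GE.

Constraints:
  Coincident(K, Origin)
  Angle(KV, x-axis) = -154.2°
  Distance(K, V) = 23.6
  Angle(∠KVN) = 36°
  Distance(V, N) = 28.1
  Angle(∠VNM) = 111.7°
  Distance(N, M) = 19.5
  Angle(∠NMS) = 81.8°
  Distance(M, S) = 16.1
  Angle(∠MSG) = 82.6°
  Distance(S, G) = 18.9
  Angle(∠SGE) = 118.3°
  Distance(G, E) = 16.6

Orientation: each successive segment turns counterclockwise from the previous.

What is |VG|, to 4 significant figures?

17.91

K is at the origin; KV runs at -154.2° with length 23.6, so V = (-21.25, -10.27). ∠KVN = 36.0° gives VN at -10.20° from the x-axis; with |VN| = 28.1, N = (6.408, -15.25). ∠VNM = 111.7° gives NM at 58.10° from the x-axis; with |NM| = 19.5, M = (16.71, 1.307). ∠NMS = 81.8° gives MS at 156.3° from the x-axis; with |MS| = 16.1, S = (1.971, 7.779). ∠MSG = 82.6° gives SG at -106.3° from the x-axis; with |SG| = 18.9, G = (-3.334, -10.36). Then |VG| = |G − V| = 17.91.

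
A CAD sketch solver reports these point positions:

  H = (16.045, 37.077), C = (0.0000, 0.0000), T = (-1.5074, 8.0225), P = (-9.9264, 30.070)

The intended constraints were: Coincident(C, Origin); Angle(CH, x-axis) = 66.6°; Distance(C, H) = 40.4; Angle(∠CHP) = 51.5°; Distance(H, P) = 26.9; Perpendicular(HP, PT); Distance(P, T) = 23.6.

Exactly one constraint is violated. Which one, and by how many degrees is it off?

Perpendicular(HP, PT) — off by 5.80°.

C = (0.00, 0.00) ✓; CH at 66.60° ✓; |CH| = 40.40 ✓; ∠CHP = 51.50° ✓; |HP| = 26.90 ✓; ∠(HP, PT) = 95.80° ✗; |PT| = 23.60 ✓.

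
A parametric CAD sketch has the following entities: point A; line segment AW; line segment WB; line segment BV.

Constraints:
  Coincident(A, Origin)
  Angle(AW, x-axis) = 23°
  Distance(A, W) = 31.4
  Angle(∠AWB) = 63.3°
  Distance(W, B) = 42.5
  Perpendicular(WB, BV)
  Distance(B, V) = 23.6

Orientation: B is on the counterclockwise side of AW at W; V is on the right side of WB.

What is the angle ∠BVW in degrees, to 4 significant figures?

60.96°

A is at the origin; AW runs at 23.0° with length 31.4, so W = 31.4·(cos 23.0°, sin 23.0°) = (28.90, 12.27). ∠AWB = 63.3°, so WB runs at 23.0° + (180° − 63.3°) = 139.7° from the x-axis; with |WB| = 42.5, B = W + 42.5·(cos 139.7°, sin 139.7°) = (-3.510, 39.76). WB is perpendicular to BV; with |BV| = 23.6 on the right of WB, V = B + 23.6·(0.6468, 0.7627) = (11.75, 57.76). Then cos ∠BVW = VB·VW / (|VB||VW|), giving 60.96°.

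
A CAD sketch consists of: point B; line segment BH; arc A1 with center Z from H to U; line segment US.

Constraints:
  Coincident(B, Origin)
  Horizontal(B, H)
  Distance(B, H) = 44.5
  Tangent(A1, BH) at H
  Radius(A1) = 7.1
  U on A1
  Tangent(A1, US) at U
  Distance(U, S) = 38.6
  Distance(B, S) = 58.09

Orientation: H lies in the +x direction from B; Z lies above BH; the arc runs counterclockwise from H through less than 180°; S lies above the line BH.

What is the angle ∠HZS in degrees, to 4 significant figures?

167.7°

Checks: |ZU| = 7.100 ✓; ∠(ZU, US) = 90.00° ✓; |US| = 38.60 ✓; |BS| = 58.09 ✓.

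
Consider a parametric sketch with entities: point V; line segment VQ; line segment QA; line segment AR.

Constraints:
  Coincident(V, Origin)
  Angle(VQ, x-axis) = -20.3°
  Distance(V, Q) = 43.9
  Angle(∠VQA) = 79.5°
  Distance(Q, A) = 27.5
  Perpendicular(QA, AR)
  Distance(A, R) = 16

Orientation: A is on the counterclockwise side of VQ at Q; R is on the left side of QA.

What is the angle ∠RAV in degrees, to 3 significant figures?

24.3°

∠VQA = 79.5°, so QA runs at -20.3° + (180° − 79.5°) = 80.2° from the x-axis; with |QA| = 27.5, A = Q + 27.5·(cos 80.2°, sin 80.2°) = (45.9, 11.9). The perpendicularity gives AR at right angles to QA; with |AR| = 16.0 on the left of QA, R = A + 16.0·(-0.985, 0.170) = (30.1, 14.6). Then cos ∠RAV = AR·AV / (|AR||AV|), giving 24.3°.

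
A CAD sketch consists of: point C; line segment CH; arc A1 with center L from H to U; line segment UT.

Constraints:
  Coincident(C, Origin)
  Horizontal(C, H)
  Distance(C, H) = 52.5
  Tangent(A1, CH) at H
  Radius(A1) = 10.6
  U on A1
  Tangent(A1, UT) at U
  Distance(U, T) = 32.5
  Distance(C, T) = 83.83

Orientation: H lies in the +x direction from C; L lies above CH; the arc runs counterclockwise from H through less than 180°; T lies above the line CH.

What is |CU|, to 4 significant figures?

62.38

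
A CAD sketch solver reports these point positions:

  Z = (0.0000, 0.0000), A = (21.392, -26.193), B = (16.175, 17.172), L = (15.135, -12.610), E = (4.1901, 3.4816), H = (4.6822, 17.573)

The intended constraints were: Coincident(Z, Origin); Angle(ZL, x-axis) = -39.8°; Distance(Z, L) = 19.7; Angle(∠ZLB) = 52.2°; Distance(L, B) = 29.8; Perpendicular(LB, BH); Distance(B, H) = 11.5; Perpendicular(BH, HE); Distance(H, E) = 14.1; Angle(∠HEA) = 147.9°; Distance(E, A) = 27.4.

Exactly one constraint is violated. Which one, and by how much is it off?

Distance(E, A) = 27.4 — off by 6.90.

Z = (0.00, 0.00) ✓; ZL at -39.80° ✓; |ZL| = 19.70 ✓; ∠ZLB = 52.20° ✓; |LB| = 29.80 ✓; ∠(LB, BH) = 90.00° ✓; |BH| = 11.50 ✓; ∠(BH, HE) = 90.00° ✓; |HE| = 14.10 ✓; ∠HEA = 147.9° ✓; |EA| = 34.30 ✗.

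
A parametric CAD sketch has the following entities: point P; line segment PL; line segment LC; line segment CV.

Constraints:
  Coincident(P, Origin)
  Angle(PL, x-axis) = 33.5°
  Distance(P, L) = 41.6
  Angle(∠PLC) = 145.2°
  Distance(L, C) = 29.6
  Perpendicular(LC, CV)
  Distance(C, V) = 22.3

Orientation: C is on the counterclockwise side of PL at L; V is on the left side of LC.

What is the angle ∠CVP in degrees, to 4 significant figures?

91.30°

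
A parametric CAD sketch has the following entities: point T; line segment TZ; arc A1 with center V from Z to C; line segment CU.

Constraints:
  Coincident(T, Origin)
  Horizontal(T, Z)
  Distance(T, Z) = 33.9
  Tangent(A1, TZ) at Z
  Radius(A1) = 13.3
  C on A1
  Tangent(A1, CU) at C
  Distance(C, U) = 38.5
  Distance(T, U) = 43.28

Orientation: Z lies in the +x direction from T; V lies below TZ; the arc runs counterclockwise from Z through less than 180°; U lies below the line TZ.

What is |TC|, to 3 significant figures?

23.1

Checks: T = (0.00, 0.00) ✓; |VC| = 13.30 ✓; ∠(VC, CU) = 90.00° ✓; |CU| = 38.50 ✓; |TU| = 43.28 ✓.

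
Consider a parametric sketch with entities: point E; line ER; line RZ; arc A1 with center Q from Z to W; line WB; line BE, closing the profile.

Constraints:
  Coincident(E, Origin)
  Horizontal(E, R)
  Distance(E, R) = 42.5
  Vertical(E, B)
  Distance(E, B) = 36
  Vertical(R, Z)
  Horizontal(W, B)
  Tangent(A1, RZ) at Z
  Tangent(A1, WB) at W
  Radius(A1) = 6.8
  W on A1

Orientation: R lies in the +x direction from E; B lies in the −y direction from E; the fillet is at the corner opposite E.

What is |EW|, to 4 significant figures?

50.70

The virtual corner opposite E is at (42.50, -36.00). Tangency of A1 to RZ means the radius QZ is perpendicular to RZ and since A1 is tangent to WB there, QW ⟂ WB, with radius 6.8, so the center Q sits 6.8 in from both sides at Q = (35.70, -29.20). That places the tangent points at Z = (42.50, -29.20) on RZ and W = (35.70, -36.00) on WB. Then |EW| = |W − E| = 50.70.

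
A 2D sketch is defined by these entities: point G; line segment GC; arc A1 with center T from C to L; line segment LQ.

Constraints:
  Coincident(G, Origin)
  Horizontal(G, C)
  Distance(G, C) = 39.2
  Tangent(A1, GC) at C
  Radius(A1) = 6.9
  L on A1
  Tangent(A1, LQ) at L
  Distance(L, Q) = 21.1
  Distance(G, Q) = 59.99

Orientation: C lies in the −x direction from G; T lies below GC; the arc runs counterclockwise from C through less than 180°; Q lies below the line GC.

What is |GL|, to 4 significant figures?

45.21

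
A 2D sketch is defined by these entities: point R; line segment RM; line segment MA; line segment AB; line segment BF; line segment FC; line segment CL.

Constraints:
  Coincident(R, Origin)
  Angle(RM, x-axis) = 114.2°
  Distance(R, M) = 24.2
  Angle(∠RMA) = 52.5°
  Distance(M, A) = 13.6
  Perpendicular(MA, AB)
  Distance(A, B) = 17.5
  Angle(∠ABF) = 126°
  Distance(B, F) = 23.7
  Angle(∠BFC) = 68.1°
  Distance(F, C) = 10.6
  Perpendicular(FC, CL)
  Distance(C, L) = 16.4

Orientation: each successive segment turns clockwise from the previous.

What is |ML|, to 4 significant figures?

18.82

∠BFC = 68.1° gives FC at 90.80° from the x-axis; with |FC| = 10.6, C = (-22.72, 3.367). The perpendicularity gives CL at right angles to FC, so CL runs at 0.8000°; with |CL| = 16.4, L = (-6.325, 3.596). Then |ML| = |L − M| = 18.82.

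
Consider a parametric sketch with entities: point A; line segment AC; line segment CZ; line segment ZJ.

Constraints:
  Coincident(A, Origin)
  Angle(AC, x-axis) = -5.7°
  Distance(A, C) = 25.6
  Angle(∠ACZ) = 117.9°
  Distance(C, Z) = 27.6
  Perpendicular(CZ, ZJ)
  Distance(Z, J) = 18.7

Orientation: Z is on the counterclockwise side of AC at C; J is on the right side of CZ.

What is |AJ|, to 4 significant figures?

57.22

A is at the origin; AC runs at -5.7° with length 25.6, so C = 25.6·(cos -5.7°, sin -5.7°) = (25.47, -2.543). ∠ACZ = 117.9°, so CZ runs at -5.7° + (180° − 117.9°) = 56.40° from the x-axis; with |CZ| = 27.6, Z = C + 27.6·(cos 56.40°, sin 56.40°) = (40.75, 20.45). CZ ⟂ ZJ; with |ZJ| = 18.7 on the right of CZ, J = Z + 18.7·(0.8329, -0.5534) = (56.32, 10.10). Then |AJ| = |J − A| = 57.22.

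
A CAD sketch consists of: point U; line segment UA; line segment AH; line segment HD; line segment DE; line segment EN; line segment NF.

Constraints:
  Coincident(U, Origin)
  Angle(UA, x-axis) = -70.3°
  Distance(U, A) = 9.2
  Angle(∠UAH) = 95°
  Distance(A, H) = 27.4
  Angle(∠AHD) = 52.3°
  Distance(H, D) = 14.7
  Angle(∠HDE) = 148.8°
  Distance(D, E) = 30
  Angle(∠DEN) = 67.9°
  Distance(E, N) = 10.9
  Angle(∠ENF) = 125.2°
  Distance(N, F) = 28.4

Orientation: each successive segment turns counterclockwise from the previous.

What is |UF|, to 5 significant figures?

20.173

U is at the origin; UA runs at -70.3° with length 9.2, so A = (3.1013, -8.6615). ∠UAH = 95.0° gives AH at 14.700° from the x-axis; with |AH| = 27.4, H = (29.604, -1.7086). ∠AHD = 52.3° gives HD at 142.40° from the x-axis; with |HD| = 14.7, D = (17.958, 7.2606). ∠HDE = 148.8° gives DE at 173.60° from the x-axis; with |DE| = 30.0, E = (-11.855, 10.605). ∠DEN = 67.9° gives EN at -74.300° from the x-axis; with |EN| = 10.9, N = (-8.9057, 0.11130). ∠ENF = 125.2° gives NF at -19.500° from the x-axis; with |NF| = 28.4, F = (17.865, -9.3688). Then |UF| = |F − U| = 20.173.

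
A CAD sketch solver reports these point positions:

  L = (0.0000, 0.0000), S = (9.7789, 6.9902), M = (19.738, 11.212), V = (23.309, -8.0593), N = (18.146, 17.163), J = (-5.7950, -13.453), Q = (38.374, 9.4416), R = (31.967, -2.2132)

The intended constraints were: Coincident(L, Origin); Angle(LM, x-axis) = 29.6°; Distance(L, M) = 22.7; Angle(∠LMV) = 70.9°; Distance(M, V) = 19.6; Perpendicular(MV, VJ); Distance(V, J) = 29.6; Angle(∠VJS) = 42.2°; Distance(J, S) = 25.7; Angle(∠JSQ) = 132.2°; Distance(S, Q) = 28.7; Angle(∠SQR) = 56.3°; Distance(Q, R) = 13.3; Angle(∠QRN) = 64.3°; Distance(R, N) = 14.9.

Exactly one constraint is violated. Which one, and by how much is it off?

Distance(R, N) = 14.9 — off by 8.90.

L = (0.00, 0.00) ✓; LM at 29.60° ✓; |LM| = 22.70 ✓; ∠LMV = 70.90° ✓; |MV| = 19.60 ✓; ∠(MV, VJ) = 90.00° ✓; |VJ| = 29.60 ✓; ∠VJS = 42.20° ✓; |JS| = 25.70 ✓; ∠JSQ = 132.2° ✓; |SQ| = 28.70 ✓; ∠SQR = 56.30° ✓; |QR| = 13.30 ✓; ∠QRN = 64.30° ✓; |RN| = 23.80 ✗.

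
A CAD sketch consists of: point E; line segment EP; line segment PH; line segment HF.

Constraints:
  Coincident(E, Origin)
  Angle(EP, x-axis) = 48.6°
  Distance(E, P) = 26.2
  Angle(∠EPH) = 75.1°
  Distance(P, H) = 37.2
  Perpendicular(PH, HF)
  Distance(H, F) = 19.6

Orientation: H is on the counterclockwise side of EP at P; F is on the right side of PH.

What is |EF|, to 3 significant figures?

54.3

∠EPH = 75.1°, so PH runs at 48.6° + (180° − 75.1°) = 154° from the x-axis; with |PH| = 37.2, H = P + 37.2·(cos 154°, sin 154°) = (-16.0, 36.3). PH ⟂ HF; with |HF| = 19.6 on the right of PH, F = H + 19.6·(0.446, 0.895) = (-7.22, 53.8). Then |EF| = |F − E| = 54.3.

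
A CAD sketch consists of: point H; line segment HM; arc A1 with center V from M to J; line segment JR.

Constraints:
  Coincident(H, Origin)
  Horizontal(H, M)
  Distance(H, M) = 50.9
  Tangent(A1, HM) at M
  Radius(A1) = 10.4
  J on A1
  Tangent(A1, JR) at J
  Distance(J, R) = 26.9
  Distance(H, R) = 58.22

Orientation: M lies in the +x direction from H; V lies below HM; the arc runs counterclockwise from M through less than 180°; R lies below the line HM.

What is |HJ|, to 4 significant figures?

42.21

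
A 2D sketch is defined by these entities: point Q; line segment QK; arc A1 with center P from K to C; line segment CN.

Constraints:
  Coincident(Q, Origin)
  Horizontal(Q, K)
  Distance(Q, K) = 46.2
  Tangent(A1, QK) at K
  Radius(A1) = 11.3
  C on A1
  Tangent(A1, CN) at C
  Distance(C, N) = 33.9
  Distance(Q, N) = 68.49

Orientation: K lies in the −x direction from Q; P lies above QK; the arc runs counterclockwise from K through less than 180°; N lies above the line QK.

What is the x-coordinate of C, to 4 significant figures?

-35.92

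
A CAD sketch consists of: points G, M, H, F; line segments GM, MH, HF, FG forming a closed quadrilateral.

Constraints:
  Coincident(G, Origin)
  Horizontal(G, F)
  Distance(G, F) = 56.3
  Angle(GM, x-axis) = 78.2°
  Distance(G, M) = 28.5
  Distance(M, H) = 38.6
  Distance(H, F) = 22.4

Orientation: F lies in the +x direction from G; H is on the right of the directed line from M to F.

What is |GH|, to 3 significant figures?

34.0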